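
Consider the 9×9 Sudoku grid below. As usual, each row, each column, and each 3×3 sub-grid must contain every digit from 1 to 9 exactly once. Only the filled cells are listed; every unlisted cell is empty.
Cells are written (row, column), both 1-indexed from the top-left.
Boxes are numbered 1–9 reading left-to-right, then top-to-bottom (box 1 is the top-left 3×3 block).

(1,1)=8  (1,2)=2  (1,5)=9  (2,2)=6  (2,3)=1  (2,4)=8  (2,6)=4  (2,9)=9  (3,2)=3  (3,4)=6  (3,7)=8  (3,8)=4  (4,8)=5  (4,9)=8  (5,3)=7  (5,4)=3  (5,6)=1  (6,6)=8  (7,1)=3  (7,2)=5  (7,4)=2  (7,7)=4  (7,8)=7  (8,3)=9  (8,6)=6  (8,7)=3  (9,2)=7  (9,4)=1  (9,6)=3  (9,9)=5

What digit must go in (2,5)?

Cell (2,5) itself could take any of {2, 3, 5, 7} by direct elimination.
Consider where 3 can go in column 5.
(3,5) is out (row 3 already has a 3). (4,5) is out (box 5 already has a 3). (5,5) is out (row 5 already has a 3). (6,5) is out (box 5 already has a 3). The remaining empty cells in column 5 are similarly blocked.
So the only cell in column 5 that can hold 3 is (2,5).
Therefore (2,5) = 3.

3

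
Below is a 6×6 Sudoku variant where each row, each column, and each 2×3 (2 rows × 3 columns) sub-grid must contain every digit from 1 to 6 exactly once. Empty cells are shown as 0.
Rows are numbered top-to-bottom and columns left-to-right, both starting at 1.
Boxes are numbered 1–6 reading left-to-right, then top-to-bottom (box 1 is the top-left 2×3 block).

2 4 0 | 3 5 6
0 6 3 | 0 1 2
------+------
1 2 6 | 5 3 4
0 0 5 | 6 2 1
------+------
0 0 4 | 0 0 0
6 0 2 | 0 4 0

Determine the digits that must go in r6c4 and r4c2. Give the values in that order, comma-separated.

For r6c4:
  Row 6 already contains {2, 4, 6}.
  Column 4 already contains {3, 5, 6}.
  Its 2×3 block (box 6) already contains {4}.
  The only value from 1–6 not eliminated is 1, so r6c4 = 1.
For r4c2:
  Row 4 already contains {1, 2, 5, 6}.
  Column 2 already contains {2, 4, 6}.
  Its 2×3 block (box 3) already contains {1, 2, 5, 6}.
  The only value from 1–6 not eliminated is 3, so r4c2 = 3.

1,3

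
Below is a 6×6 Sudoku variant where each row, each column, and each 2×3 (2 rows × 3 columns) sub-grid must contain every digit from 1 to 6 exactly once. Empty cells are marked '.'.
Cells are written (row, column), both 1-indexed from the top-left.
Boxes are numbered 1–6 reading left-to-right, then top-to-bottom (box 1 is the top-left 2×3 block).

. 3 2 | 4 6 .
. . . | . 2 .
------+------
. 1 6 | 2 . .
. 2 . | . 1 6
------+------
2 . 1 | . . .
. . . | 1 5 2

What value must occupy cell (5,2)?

5

Cell (5,2) itself could take any of {4, 5, 6} by direct elimination.
Consider where 5 can go in row 5.
(5,4) is out (box 6 already has a 5).
(5,5) is out (column 5 already has a 5).
(5,6) is out (box 6 already has a 5).
So the only cell in row 5 that can hold 5 is (5,2).
Therefore (5,2) = 5.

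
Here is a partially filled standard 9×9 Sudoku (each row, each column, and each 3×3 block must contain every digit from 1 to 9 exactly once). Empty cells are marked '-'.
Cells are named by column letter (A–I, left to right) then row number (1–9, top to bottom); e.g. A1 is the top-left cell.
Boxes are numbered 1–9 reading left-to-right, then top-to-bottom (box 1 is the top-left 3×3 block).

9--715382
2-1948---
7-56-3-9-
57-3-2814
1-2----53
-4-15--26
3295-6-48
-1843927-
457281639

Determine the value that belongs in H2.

Row 2 already contains {1, 2, 4, 8, 9}.
Column H already contains {1, 2, 3, 4, 5, 7, 8, 9}.
Its 3×3 block (box 3) already contains {2, 3, 8, 9}.
The only value from 1–9 not eliminated is 6, so H2 = 6.

6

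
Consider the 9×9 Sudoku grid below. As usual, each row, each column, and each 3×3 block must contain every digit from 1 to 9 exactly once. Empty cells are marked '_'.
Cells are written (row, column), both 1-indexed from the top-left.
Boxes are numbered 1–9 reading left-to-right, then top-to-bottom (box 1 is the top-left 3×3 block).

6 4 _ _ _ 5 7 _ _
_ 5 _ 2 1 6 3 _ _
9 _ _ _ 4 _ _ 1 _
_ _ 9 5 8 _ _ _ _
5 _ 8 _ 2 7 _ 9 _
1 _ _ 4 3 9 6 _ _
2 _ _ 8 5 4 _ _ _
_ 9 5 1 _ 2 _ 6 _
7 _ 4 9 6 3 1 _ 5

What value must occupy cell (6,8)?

Cell (6,8) itself could take any of {2, 5, 7, 8} by direct elimination.
Consider where 5 can go in box 6.
(4,7) is out (row 4 already has a 5). (4,8) is out (row 4 already has a 5). (4,9) is out (row 4 already has a 5). (5,7) is out (row 5 already has a 5). The remaining empty cells in box 6 are similarly blocked.
So the only cell in box 6 that can hold 5 is (6,8).
Therefore (6,8) = 5.

5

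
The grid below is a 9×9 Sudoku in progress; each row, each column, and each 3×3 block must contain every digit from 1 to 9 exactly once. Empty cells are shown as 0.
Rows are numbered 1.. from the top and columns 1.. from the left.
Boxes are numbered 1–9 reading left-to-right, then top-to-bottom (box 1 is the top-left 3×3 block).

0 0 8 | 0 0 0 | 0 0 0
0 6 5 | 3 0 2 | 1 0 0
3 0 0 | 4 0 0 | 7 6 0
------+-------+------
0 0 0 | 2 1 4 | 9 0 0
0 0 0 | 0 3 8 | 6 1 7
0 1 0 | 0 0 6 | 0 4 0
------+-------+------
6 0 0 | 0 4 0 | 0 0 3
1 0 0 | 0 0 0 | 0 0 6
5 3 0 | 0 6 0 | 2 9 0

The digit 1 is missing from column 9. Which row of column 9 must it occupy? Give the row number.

9

Consider where 1 can go in column 9.
row 1, column 9 is out (box 3 already has a 1).
row 2, column 9 is out (row 2 already has a 1).
row 3, column 9 is out (box 3 already has a 1).
row 4, column 9 is out (row 4 already has a 1).
row 6, column 9 is out (row 6 already has a 1).
So the only cell in column 9 that can hold 1 is row 9, column 9.
That is row 9.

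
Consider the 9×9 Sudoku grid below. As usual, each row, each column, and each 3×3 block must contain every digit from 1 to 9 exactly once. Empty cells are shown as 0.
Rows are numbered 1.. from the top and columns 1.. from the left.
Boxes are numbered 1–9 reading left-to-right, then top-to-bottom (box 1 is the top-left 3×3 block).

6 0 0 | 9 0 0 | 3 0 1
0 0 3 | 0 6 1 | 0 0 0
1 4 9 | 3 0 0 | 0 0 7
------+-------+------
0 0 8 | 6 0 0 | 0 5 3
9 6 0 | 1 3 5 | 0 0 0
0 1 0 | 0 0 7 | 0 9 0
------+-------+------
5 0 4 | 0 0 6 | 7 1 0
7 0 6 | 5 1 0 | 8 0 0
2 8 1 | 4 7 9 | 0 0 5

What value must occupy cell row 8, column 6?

3

Cell row 8, column 6 itself could take any of {2, 3} by direct elimination.
Consider where 3 can go in box 8.
row 7, column 4 is out (column 4 already has a 3).
row 7, column 5 is out (column 5 already has a 3).
So the only cell in box 8 that can hold 3 is row 8, column 6.
Therefore row 8, column 6 = 3.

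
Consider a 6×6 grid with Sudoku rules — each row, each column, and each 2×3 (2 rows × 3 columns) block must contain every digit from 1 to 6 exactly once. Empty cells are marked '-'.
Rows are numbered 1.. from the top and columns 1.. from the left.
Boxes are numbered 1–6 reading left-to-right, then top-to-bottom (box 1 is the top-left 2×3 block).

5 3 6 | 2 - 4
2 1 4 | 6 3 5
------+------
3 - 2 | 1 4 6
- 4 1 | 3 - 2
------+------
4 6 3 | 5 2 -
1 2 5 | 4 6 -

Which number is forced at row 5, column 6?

Row 5 already contains {2, 3, 4, 5, 6}.
Column 6 already contains {2, 4, 5, 6}.
Its 2×3 block (box 6) already contains {2, 4, 5, 6}.
The only value from 1–6 not eliminated is 1, so row 5, column 6 = 1.

1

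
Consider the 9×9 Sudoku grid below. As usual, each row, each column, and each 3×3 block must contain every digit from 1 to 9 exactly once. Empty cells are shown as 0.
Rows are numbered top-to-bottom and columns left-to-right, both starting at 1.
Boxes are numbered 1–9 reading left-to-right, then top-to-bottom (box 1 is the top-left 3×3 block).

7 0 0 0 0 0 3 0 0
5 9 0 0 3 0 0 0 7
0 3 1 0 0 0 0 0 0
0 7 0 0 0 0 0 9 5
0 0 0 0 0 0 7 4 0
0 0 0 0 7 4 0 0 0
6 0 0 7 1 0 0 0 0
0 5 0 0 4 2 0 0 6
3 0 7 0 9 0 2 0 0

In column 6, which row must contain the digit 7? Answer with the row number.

Consider where 7 can go in column 6.
r1c6 is out (row 1 already has a 7). r2c6 is out (row 2 already has a 7). r4c6 is out (row 4 already has a 7). r5c6 is out (row 5 already has a 7). The remaining empty cells in column 6 are similarly blocked.
So the only cell in column 6 that can hold 7 is r3c6.
That is row 3.

3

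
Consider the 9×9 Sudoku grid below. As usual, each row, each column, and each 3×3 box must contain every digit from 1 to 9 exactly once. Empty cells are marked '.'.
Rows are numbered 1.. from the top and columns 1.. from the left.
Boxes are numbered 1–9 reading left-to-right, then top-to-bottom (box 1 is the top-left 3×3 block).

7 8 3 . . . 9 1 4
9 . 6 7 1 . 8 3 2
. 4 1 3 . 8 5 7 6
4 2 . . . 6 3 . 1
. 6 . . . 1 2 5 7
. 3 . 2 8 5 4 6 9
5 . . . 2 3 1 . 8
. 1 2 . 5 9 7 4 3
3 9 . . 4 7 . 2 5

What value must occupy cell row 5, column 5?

3

Cell row 5, column 5 itself could take any of {3, 9} by direct elimination.
Consider where 3 can go in column 5.
row 1, column 5 is out (row 1 already has a 3).
row 3, column 5 is out (row 3 already has a 3).
row 4, column 5 is out (row 4 already has a 3).
So the only cell in column 5 that can hold 3 is row 5, column 5.
Therefore row 5, column 5 = 3.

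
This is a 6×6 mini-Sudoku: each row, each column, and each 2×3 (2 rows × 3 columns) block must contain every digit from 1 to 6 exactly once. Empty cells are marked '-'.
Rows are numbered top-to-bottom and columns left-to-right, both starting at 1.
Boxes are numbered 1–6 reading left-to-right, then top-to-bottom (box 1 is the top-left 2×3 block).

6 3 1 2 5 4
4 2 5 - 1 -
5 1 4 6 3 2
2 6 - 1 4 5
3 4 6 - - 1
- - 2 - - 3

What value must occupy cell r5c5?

2

Row 5 already contains {1, 3, 4, 6}.
Column 5 already contains {1, 3, 4, 5}.
Its 2×3 block (box 6) already contains {1, 3}.
The only value from 1–6 not eliminated is 2, so r5c5 = 2.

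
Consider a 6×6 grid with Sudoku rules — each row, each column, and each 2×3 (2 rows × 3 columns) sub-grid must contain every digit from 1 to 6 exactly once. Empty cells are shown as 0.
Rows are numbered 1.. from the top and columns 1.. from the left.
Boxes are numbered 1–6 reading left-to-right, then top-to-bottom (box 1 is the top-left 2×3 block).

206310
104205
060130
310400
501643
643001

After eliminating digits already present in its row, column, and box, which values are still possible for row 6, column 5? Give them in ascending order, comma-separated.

Row 6 already contains {1, 3, 4, 6}.
Column 5 already contains {1, 3, 4}.
Its 2×3 block (box 6) already contains {1, 3, 4, 6}.
Removing those from 1–6 leaves {2, 5} as the candidates for row 6, column 5.

2,5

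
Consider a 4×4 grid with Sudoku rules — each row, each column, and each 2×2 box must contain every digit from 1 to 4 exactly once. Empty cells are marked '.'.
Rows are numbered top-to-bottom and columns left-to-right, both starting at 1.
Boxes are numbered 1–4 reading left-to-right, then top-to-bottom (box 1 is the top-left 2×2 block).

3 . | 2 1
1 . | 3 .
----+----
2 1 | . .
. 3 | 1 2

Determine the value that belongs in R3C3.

Row 3 already contains {1, 2}.
Column 3 already contains {1, 2, 3}.
Its 2×2 block (box 4) already contains {1, 2}.
The only value from 1–4 not eliminated is 4, so R3C3 = 4.

4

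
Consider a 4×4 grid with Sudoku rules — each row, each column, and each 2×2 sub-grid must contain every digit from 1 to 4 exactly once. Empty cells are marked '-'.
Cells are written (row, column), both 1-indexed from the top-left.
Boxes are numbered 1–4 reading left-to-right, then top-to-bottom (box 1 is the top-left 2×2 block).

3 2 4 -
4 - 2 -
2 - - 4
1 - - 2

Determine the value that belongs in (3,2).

Row 3 already contains {2, 4}.
Column 2 already contains {2}.
Its 2×2 block (box 3) already contains {1, 2}.
The only value from 1–4 not eliminated is 3, so (3,2) = 3.

3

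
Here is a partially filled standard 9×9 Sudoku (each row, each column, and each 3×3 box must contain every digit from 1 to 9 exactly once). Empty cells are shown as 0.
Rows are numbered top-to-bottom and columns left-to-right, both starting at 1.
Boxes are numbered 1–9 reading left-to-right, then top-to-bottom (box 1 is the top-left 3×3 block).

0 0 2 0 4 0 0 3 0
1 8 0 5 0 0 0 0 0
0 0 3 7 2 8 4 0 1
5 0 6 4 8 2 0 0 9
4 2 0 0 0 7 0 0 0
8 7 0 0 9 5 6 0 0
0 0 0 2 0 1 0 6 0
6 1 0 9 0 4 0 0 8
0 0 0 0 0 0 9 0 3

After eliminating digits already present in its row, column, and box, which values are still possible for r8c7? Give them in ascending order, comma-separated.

2,5,7

Row 8 already contains {1, 4, 6, 8, 9}.
Column 7 already contains {4, 6, 9}.
Its 3×3 block (box 9) already contains {3, 6, 8, 9}.
Removing those from 1–9 leaves {2, 5, 7} as the candidates for r8c7.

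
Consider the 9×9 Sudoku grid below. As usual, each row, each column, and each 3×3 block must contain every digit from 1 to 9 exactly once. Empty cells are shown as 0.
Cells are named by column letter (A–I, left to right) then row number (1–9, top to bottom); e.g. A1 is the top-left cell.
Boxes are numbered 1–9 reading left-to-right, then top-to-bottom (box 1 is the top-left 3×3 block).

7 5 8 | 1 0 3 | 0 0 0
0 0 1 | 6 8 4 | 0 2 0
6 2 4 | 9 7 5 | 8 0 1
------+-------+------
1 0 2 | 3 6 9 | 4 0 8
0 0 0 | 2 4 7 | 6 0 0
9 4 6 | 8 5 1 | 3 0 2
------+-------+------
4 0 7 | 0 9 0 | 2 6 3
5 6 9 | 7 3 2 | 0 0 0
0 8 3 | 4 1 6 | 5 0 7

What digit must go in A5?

8

Cell A5 itself could take any of {3, 8} by direct elimination.
Consider where 8 can go in column A.
A2 is out (row 2 already has a 8).
A9 is out (row 9 already has a 8).
So the only cell in column A that can hold 8 is A5.
Therefore A5 = 8.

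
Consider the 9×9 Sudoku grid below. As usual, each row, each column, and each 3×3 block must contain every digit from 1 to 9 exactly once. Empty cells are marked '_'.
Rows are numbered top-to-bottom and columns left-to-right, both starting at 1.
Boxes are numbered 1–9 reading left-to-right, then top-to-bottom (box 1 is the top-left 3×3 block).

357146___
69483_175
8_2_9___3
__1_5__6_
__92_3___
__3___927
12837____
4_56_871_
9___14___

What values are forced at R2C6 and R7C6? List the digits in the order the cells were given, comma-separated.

For R2C6:
  Row 2 already contains {1, 3, 4, 5, 6, 7, 8, 9}.
  Column 6 already contains {3, 4, 6, 8}.
  Its 3×3 block (box 2) already contains {1, 3, 4, 6, 8, 9}.
  The only value from 1–9 not eliminated is 2, so R2C6 = 2.
For R7C6:
  Consider where 9 can go in box 8.
  R8C5 is out (column 5 already has a 9).
  R9C4 is out (row 9 already has a 9).
  So the only cell in box 8 that can hold 9 is R7C6.
  So R7C6 = 9.

2,9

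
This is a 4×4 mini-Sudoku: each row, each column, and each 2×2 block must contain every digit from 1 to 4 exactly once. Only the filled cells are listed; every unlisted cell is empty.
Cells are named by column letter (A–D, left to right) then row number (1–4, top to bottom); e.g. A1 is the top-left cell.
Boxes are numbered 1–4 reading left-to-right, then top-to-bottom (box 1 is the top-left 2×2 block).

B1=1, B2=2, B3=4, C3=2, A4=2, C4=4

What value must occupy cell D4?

1

Cell D4 itself could take any of {1, 3} by direct elimination.
Consider where 1 can go in row 4.
B4 is out (column B already has a 1).
So the only cell in row 4 that can hold 1 is D4.
Therefore D4 = 1.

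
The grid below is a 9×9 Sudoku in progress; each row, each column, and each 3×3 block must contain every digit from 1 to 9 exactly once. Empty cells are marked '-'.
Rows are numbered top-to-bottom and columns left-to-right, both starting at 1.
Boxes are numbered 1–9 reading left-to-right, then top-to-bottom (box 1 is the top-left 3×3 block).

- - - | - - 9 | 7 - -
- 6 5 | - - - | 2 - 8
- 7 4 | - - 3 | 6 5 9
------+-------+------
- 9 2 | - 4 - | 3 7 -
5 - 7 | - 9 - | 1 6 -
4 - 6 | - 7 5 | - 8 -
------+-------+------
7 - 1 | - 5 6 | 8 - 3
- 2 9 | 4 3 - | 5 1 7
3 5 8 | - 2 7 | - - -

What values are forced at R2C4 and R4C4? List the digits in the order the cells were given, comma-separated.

For R2C4:
  Consider where 7 can go in row 2.
  R2C1 is out (column 1 already has a 7).
  R2C5 is out (column 5 already has a 7).
  R2C6 is out (column 6 already has a 7).
  R2C8 is out (column 8 already has a 7).
  So the only cell in row 2 that can hold 7 is R2C4.
  So R2C4 = 7.
For R4C4:
  Consider where 6 can go in row 4.
  R4C1 is out (box 4 already has a 6).
  R4C6 is out (column 6 already has a 6).
  R4C9 is out (box 6 already has a 6).
  So the only cell in row 4 that can hold 6 is R4C4.
  So R4C4 = 6.

7,6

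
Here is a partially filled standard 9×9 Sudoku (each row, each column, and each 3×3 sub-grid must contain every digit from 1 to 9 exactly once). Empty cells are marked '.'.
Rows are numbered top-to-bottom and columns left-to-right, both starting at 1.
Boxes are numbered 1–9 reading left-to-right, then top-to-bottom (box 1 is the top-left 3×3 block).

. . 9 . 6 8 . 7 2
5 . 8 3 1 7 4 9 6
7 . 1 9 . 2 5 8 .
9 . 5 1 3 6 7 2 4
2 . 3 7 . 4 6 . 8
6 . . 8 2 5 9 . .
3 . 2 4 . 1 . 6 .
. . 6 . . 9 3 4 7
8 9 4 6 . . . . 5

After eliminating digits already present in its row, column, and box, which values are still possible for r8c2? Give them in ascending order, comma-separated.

Row 8 already contains {3, 4, 6, 7, 9}.
Column 2 already contains {9}.
Its 3×3 block (box 7) already contains {2, 3, 4, 6, 8, 9}.
Removing those from 1–9 leaves {1, 5} as the candidates for r8c2.

1,5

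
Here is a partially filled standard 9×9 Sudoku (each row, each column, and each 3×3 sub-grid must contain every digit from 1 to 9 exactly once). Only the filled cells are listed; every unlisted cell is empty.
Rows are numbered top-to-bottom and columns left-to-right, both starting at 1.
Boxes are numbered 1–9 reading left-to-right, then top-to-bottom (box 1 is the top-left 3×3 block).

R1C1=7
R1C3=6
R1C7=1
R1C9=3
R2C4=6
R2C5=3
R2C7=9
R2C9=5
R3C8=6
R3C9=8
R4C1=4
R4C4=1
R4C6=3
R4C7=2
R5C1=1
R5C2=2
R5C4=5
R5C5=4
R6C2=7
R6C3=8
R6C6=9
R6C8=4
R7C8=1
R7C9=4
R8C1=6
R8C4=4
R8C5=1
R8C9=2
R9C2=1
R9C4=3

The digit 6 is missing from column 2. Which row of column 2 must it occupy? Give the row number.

Consider where 6 can go in column 2.
R1C2 is out (row 1 already has a 6).
R2C2 is out (row 2 already has a 6).
R3C2 is out (row 3 already has a 6).
R7C2 is out (box 7 already has a 6).
R8C2 is out (row 8 already has a 6).
So the only cell in column 2 that can hold 6 is R4C2.
That is row 4.

4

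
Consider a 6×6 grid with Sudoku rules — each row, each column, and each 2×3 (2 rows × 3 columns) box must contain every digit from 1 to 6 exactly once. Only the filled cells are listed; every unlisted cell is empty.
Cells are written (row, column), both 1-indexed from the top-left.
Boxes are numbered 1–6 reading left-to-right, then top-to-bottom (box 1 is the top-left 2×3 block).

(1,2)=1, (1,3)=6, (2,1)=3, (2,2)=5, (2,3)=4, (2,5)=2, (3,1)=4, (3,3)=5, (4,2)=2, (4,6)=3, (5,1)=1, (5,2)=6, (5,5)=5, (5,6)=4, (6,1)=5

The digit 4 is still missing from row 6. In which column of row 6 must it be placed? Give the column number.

Consider where 4 can go in row 6.
(6,3) is out (column 3 already has a 4).
(6,4) is out (box 6 already has a 4).
(6,5) is out (box 6 already has a 4).
(6,6) is out (column 6 already has a 4).
So the only cell in row 6 that can hold 4 is (6,2).
That is column 2.

2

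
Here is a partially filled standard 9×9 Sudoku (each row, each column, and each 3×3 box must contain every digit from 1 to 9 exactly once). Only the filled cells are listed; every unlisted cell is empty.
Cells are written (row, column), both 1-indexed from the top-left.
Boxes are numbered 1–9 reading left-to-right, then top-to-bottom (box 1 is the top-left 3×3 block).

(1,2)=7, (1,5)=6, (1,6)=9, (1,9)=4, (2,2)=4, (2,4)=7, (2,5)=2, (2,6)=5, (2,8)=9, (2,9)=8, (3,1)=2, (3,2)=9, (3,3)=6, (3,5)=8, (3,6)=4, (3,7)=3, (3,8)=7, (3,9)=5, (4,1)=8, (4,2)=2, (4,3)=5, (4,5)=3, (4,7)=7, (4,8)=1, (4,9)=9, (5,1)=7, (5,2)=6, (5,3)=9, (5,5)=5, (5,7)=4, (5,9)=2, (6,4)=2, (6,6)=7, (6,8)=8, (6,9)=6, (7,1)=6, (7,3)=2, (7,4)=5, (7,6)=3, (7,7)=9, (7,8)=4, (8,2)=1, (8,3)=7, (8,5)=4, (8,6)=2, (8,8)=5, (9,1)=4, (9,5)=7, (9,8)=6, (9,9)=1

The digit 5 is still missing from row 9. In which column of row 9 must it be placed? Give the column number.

Consider where 5 can go in row 9.
(9,3) is out (column 3 already has a 5).
(9,4) is out (column 4 already has a 5).
(9,6) is out (column 6 already has a 5).
(9,7) is out (box 9 already has a 5).
So the only cell in row 9 that can hold 5 is (9,2).
That is column 2.

2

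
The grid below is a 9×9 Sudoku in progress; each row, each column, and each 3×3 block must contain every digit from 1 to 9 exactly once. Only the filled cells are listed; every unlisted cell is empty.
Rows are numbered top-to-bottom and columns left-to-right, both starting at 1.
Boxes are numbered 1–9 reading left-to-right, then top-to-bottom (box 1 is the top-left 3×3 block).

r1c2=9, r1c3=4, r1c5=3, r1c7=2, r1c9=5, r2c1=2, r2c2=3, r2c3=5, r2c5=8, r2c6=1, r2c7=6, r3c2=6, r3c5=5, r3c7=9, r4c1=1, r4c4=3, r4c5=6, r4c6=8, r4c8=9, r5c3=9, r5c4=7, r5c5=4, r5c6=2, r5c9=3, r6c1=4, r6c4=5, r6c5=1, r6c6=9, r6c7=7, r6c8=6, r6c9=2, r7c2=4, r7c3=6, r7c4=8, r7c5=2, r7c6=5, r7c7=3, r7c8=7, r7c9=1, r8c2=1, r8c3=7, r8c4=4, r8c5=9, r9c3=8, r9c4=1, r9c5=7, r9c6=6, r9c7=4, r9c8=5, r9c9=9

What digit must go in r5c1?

6

Cell r5c1 itself could take any of {5, 6, 8} by direct elimination.
Consider where 6 can go in box 4.
r4c2 is out (row 4 already has a 6).
r4c3 is out (row 4 already has a 6).
r5c2 is out (column 2 already has a 6).
r6c2 is out (row 6 already has a 6).
r6c3 is out (row 6 already has a 6).
So the only cell in box 4 that can hold 6 is r5c1.
Therefore r5c1 = 6.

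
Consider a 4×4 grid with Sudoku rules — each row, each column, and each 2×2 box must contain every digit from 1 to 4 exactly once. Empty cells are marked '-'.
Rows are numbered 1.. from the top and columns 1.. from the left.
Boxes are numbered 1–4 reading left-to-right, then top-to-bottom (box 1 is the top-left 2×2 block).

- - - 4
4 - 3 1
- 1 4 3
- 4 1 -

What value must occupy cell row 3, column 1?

Row 3 already contains {1, 3, 4}.
Column 1 already contains {4}.
Its 2×2 block (box 3) already contains {1, 4}.
The only value from 1–4 not eliminated is 2, so row 3, column 1 = 2.

2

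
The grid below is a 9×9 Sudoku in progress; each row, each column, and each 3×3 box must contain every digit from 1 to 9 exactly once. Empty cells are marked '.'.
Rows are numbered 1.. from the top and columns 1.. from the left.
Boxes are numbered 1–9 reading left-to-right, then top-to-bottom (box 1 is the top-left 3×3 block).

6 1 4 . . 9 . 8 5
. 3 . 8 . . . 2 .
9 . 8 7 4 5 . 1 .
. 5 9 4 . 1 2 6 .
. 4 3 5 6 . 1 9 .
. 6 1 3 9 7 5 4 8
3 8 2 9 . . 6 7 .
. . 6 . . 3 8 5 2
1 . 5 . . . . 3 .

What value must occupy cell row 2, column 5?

Row 2 already contains {2, 3, 8}.
Column 5 already contains {4, 6, 9}.
Its 3×3 block (box 2) already contains {4, 5, 7, 8, 9}.
The only value from 1–9 not eliminated is 1, so row 2, column 5 = 1.

1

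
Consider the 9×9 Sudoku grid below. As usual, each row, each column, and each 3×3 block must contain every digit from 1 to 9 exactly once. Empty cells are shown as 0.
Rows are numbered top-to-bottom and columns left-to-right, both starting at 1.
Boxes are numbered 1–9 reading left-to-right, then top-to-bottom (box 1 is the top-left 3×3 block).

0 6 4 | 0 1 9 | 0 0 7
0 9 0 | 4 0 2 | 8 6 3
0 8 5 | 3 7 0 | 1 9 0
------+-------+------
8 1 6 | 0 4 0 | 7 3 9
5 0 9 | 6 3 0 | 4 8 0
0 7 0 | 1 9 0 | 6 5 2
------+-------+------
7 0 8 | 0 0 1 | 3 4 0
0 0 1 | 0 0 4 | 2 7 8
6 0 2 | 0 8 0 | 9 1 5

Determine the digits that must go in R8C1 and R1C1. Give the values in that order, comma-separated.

9,3

For R8C1:
  Consider where 9 can go in column 1.
  R1C1 is out (row 1 already has a 9).
  R2C1 is out (row 2 already has a 9).
  R3C1 is out (row 3 already has a 9).
  R6C1 is out (row 6 already has a 9).
  So the only cell in column 1 that can hold 9 is R8C1.
  So R8C1 = 9.
For R1C1:
  Consider where 3 can go in box 1.
  R2C1 is out (row 2 already has a 3).
  R2C3 is out (row 2 already has a 3).
  R3C1 is out (row 3 already has a 3).
  So the only cell in box 1 that can hold 3 is R1C1.
  So R1C1 = 3.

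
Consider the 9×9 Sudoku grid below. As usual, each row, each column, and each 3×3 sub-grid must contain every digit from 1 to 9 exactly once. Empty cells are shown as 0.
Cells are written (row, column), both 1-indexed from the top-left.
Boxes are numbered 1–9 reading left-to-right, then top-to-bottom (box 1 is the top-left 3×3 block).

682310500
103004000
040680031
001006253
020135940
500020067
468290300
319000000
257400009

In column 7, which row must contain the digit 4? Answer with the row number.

Consider where 4 can go in column 7.
(2,7) is out (row 2 already has a 4).
(3,7) is out (row 3 already has a 4).
(6,7) is out (box 6 already has a 4).
(9,7) is out (row 9 already has a 4).
So the only cell in column 7 that can hold 4 is (8,7).
That is row 8.

8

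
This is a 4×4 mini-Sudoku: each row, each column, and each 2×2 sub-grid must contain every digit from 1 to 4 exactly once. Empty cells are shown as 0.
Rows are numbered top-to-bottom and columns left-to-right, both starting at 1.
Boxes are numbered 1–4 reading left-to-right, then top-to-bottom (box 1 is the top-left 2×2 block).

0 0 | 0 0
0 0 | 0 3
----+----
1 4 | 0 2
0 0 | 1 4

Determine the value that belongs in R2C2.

Cell R2C2 itself could take any of {1, 2} by direct elimination.
Consider where 1 can go in row 2.
R2C1 is out (column 1 already has a 1).
R2C3 is out (column 3 already has a 1).
So the only cell in row 2 that can hold 1 is R2C2.
Therefore R2C2 = 1.

1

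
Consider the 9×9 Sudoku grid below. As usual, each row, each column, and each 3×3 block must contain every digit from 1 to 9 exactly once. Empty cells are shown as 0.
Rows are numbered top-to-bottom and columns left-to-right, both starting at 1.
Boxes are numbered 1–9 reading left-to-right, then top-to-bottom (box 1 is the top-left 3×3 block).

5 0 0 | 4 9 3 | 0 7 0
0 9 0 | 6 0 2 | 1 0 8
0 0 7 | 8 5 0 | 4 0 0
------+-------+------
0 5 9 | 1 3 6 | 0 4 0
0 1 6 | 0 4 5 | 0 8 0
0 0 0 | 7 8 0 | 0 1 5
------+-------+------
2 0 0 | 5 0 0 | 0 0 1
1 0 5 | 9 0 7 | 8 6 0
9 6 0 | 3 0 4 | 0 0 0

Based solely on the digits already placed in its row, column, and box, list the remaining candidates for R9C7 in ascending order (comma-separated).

Row 9 already contains {3, 4, 6, 9}.
Column 7 already contains {1, 4, 8}.
Its 3×3 block (box 9) already contains {1, 6, 8}.
Removing those from 1–9 leaves {2, 5, 7} as the candidates for R9C7.

2,5,7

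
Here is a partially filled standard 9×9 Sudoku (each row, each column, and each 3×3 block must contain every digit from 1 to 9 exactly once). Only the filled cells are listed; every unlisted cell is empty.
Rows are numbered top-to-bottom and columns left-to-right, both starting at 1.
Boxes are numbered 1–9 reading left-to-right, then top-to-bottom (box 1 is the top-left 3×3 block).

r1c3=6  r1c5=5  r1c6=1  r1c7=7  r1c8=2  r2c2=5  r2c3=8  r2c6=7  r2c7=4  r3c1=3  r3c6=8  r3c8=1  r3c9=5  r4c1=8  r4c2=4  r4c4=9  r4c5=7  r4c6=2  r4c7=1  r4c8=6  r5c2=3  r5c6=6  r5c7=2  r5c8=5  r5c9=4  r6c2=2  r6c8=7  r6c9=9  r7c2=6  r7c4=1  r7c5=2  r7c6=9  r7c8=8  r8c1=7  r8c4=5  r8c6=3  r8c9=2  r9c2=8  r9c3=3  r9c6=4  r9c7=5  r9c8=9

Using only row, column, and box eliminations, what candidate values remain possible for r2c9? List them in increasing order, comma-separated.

3,6

Row 2 already contains {4, 5, 7, 8}.
Column 9 already contains {2, 4, 5, 9}.
Its 3×3 block (box 3) already contains {1, 2, 4, 5, 7}.
Removing those from 1–9 leaves {3, 6} as the candidates for r2c9.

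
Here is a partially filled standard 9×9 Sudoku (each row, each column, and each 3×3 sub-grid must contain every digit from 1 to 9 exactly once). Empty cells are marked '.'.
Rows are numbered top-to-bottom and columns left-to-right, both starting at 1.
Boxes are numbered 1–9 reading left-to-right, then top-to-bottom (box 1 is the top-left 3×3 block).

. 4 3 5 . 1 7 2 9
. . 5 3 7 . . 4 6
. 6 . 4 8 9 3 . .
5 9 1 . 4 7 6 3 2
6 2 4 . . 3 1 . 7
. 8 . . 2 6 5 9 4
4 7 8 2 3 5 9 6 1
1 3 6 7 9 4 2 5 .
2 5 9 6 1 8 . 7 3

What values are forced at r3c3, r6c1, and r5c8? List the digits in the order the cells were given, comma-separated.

For r3c3:
  Consider where 2 can go in box 1.
  r1c1 is out (row 1 already has a 2).
  r2c1 is out (column 1 already has a 2).
  r2c2 is out (column 2 already has a 2).
  r3c1 is out (column 1 already has a 2).
  So the only cell in box 1 that can hold 2 is r3c3.
  So r3c3 = 2.
For r6c1:
  Consider where 3 can go in box 4.
  r6c3 is out (column 3 already has a 3).
  So the only cell in box 4 that can hold 3 is r6c1.
  So r6c1 = 3.
For r5c8:
  Row 5 already contains {1, 2, 3, 4, 6, 7}.
  Column 8 already contains {2, 3, 4, 5, 6, 7, 9}.
  Its 3×3 block (box 6) already contains {1, 2, 3, 4, 5, 6, 7, 9}.
  The only value from 1–9 not eliminated is 8, so r5c8 = 8.

2,3,8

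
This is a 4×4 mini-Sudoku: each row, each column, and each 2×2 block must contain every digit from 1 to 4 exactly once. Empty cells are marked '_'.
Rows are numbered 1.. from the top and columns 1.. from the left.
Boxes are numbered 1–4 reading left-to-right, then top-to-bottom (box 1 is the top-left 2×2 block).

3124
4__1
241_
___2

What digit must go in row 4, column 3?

4

Cell row 4, column 3 itself could take any of {3, 4} by direct elimination.
Consider where 4 can go in box 4.
row 3, column 4 is out (row 3 already has a 4).
So the only cell in box 4 that can hold 4 is row 4, column 3.
Therefore row 4, column 3 = 4.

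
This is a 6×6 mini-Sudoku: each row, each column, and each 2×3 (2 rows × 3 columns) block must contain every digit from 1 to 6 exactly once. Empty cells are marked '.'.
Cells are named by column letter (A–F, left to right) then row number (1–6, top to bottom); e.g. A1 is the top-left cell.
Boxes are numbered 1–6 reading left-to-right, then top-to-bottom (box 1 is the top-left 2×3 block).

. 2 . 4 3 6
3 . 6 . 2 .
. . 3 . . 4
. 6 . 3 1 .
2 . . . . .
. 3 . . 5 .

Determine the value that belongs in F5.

Cell F5 itself could take any of {1, 3} by direct elimination.
Consider where 3 can go in row 5.
B5 is out (column B already has a 3).
C5 is out (column C already has a 3).
D5 is out (column D already has a 3).
E5 is out (column E already has a 3).
So the only cell in row 5 that can hold 3 is F5.
Therefore F5 = 3.

3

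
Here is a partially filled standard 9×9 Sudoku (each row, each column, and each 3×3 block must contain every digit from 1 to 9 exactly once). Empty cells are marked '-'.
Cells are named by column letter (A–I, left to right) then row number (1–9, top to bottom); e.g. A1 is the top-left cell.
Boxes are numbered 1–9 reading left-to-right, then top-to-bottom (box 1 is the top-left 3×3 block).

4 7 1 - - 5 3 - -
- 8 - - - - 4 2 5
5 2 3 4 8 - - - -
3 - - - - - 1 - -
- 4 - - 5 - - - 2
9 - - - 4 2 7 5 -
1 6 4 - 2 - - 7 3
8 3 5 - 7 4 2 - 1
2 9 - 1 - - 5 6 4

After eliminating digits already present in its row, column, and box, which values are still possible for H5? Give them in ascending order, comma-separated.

Row 5 already contains {2, 4, 5}.
Column H already contains {2, 5, 6, 7}.
Its 3×3 block (box 6) already contains {1, 2, 5, 7}.
Removing those from 1–9 leaves {3, 8, 9} as the candidates for H5.

3,8,9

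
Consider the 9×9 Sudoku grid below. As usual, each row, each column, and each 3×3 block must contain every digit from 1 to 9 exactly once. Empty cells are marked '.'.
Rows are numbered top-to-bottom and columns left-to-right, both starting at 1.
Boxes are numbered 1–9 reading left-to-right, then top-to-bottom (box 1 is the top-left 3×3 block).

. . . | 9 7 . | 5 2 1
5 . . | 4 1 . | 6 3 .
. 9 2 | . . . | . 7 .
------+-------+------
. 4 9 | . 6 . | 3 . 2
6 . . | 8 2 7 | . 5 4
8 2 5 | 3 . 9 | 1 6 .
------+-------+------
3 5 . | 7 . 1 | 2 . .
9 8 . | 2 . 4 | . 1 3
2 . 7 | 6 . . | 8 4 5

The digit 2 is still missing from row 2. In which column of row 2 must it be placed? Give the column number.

6

Consider where 2 can go in row 2.
r2c2 is out (column 2 already has a 2).
r2c3 is out (column 3 already has a 2).
r2c9 is out (column 9 already has a 2).
So the only cell in row 2 that can hold 2 is r2c6.
That is column 6.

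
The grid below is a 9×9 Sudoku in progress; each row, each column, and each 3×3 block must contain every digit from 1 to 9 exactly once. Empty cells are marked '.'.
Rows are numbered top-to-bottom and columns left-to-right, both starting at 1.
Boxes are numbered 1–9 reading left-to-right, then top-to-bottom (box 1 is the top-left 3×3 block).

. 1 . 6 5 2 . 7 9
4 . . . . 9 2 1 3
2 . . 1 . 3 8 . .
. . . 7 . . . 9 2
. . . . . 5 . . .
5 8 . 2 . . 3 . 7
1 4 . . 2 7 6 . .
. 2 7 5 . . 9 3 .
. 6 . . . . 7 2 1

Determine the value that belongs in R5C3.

Cell R5C3 itself could take any of {1, 2, 3, 4, 6, 9} by direct elimination.
Consider where 2 can go in column 3.
R1C3 is out (row 1 already has a 2). R2C3 is out (row 2 already has a 2). R3C3 is out (row 3 already has a 2). R4C3 is out (row 4 already has a 2). The remaining empty cells in column 3 are similarly blocked.
So the only cell in column 3 that can hold 2 is R5C3.
Therefore R5C3 = 2.

2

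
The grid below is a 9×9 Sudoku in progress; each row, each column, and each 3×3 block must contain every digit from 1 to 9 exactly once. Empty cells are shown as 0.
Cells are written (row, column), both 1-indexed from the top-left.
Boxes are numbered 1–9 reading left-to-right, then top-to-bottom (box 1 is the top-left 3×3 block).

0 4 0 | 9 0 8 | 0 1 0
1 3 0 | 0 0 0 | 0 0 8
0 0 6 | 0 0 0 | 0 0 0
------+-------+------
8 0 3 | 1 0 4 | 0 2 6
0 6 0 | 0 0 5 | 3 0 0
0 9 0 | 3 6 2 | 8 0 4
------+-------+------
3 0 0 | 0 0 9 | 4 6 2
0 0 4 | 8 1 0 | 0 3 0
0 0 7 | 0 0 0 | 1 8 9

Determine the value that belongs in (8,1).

Cell (8,1) itself could take any of {2, 5, 6, 9} by direct elimination.
Consider where 9 can go in row 8.
(8,2) is out (column 2 already has a 9).
(8,6) is out (column 6 already has a 9).
(8,7) is out (box 9 already has a 9).
(8,9) is out (column 9 already has a 9).
So the only cell in row 8 that can hold 9 is (8,1).
Therefore (8,1) = 9.

9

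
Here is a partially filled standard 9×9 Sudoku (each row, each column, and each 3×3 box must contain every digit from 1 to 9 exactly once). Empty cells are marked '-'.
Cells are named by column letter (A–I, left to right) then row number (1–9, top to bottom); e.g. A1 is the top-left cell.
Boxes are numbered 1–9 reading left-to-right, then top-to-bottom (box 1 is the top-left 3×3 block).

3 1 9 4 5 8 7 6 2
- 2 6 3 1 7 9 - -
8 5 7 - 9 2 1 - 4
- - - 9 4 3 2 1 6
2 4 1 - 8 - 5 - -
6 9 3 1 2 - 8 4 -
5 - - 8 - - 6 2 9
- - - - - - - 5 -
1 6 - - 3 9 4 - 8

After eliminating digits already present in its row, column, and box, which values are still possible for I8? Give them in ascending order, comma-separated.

Row 8 already contains {5}.
Column I already contains {2, 4, 6, 8, 9}.
Its 3×3 block (box 9) already contains {2, 4, 5, 6, 8, 9}.
Removing those from 1–9 leaves {1, 3, 7} as the candidates for I8.

1,3,7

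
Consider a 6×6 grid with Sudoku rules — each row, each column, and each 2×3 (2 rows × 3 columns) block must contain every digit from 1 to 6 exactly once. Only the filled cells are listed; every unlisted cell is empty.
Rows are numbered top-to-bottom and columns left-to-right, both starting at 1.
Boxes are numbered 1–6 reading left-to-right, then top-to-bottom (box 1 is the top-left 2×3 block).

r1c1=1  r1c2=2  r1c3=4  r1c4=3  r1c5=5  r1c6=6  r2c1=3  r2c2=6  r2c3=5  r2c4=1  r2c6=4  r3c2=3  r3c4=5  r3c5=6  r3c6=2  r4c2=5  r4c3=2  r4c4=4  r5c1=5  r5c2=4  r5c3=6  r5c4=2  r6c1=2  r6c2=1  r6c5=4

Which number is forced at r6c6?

5

Cell r6c6 itself could take any of {3, 5} by direct elimination.
Consider where 5 can go in row 6.
r6c3 is out (column 3 already has a 5).
r6c4 is out (column 4 already has a 5).
So the only cell in row 6 that can hold 5 is r6c6.
Therefore r6c6 = 5.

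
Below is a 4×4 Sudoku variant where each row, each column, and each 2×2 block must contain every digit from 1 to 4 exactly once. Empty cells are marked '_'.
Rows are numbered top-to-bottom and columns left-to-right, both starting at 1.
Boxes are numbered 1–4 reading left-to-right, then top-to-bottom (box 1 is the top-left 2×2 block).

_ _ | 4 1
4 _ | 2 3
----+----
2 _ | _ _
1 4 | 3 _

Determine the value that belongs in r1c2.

Cell r1c2 itself could take any of {2, 3} by direct elimination.
Consider where 2 can go in row 1.
r1c1 is out (column 1 already has a 2).
So the only cell in row 1 that can hold 2 is r1c2.
Therefore r1c2 = 2.

2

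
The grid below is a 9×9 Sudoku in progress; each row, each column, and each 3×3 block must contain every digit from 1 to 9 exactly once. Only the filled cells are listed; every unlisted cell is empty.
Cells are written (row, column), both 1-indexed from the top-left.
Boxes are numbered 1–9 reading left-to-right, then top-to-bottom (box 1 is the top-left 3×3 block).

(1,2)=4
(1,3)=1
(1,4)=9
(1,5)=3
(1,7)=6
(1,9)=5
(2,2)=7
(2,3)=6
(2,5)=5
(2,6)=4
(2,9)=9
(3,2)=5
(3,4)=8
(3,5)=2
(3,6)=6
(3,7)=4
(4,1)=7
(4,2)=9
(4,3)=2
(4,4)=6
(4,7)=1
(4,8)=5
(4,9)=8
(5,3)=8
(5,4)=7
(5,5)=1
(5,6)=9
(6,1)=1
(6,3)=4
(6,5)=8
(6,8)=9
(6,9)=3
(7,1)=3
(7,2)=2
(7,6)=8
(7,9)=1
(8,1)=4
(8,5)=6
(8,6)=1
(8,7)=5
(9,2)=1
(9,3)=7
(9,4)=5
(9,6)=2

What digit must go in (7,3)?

Cell (7,3) itself could take any of {5, 9} by direct elimination.
Consider where 5 can go in column 3.
(3,3) is out (row 3 already has a 5).
(8,3) is out (row 8 already has a 5).
So the only cell in column 3 that can hold 5 is (7,3).
Therefore (7,3) = 5.

5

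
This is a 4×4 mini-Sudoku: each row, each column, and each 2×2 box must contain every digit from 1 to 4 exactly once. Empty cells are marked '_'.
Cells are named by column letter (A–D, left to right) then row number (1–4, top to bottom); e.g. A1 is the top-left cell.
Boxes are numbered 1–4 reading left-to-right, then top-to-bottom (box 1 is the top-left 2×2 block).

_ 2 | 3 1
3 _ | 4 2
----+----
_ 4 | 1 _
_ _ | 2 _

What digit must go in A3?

Row 3 already contains {1, 4}.
Column A already contains {3}.
Its 2×2 block (box 3) already contains {4}.
The only value from 1–4 not eliminated is 2, so A3 = 2.

2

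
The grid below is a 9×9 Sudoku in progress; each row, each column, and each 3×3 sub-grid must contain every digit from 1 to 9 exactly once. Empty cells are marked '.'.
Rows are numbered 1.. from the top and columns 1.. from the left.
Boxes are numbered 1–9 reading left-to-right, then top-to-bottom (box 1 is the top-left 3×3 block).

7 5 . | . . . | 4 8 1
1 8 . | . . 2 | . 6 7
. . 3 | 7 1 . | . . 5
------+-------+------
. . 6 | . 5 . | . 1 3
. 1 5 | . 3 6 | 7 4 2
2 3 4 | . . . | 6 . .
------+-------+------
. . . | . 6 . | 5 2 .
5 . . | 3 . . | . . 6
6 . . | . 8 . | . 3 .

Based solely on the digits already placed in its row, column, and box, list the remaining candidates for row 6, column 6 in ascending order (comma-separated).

Row 6 already contains {2, 3, 4, 6}.
Column 6 already contains {2, 6}.
Its 3×3 block (box 5) already contains {3, 5, 6}.
Removing those from 1–9 leaves {1, 7, 8, 9} as the candidates for row 6, column 6.

1,7,8,9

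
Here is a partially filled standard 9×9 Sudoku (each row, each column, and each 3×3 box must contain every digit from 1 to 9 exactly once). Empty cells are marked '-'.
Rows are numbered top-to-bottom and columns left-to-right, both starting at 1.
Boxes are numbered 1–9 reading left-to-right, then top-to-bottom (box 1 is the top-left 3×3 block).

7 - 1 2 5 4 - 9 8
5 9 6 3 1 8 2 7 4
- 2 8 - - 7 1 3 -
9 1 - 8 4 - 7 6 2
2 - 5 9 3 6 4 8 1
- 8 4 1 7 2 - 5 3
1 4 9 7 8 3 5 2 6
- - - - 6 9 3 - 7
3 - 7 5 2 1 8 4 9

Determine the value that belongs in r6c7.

Row 6 already contains {1, 2, 3, 4, 5, 7, 8}.
Column 7 already contains {1, 2, 3, 4, 5, 7, 8}.
Its 3×3 block (box 6) already contains {1, 2, 3, 4, 5, 6, 7, 8}.
The only value from 1–9 not eliminated is 9, so r6c7 = 9.

9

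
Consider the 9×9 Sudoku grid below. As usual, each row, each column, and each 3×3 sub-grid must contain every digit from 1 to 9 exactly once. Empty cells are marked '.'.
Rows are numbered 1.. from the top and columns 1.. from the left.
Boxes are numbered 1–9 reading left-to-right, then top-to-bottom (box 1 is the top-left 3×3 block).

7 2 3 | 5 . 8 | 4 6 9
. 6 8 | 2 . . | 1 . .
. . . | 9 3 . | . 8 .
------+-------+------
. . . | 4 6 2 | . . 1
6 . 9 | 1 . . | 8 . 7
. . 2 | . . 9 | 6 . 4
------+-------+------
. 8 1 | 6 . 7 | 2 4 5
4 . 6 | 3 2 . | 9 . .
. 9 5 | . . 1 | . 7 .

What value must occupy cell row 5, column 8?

Cell row 5, column 8 itself could take any of {2, 3, 5} by direct elimination.
Consider where 2 can go in column 8.
row 2, column 8 is out (row 2 already has a 2).
row 4, column 8 is out (row 4 already has a 2).
row 6, column 8 is out (row 6 already has a 2).
row 8, column 8 is out (row 8 already has a 2).
So the only cell in column 8 that can hold 2 is row 5, column 8.
Therefore row 5, column 8 = 2.

2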